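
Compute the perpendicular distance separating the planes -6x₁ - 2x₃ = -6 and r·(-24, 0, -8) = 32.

Divide the second equation by 4 to match normals: -6x₁ - 2x₃ = 8.
With common normal n = (-6, 0, -2) (|n| = 2√10), the distance is |(-6) − 8|/|n| = 14/(2√10) = 7/√10.

7/√10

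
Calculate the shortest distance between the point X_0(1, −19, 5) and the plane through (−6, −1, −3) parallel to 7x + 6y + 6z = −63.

1

Parallel planes share the normal n = (7, 6, 6); since (−6, −1, −3) lies on the plane, its equation is 7x + 6y + 6z = -66.
Then n·(1, −19, 5) − (−66) = −11.
|n| = √(49 + 36 + 36) = 11, so the distance is |-11|/11 = 1.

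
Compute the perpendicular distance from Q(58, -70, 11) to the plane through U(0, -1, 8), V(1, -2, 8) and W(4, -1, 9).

UV = (1, -1, 0) and UW = (4, 0, 1), so a normal is n = UV × UW = (-1, -1, 4).
Then n·(58, -70, 11) - 33 = 23.
|n| = √(1 + 1 + 16) = 3√2, so the distance is |23|/(3√2) = 23√2/6.

23/(3√2)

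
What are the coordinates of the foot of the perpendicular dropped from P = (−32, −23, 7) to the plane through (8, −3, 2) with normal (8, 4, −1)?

The perpendicular from P has direction n = (8, 4, −1): r = (−32, −23, 7) + μ(8, 4, −1).
Substitute into the plane: n·(P + μn) = 50 gives -355 + 81μ = 50, so μ = 5.
Foot = (−32, −23, 7) + 5·(8, 4, −1) = (8, −3, 2).

(8, -3, 2)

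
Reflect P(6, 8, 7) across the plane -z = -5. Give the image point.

(6, 8, 3)

With n = (0, 0, -1), the signed offset is (n·P − (-5))/|n|² = -2/1 = -2.
P' = P − 2t·n = (6, 8, 7) − (-4)·(0, 0, -1) = (6, 8, 3).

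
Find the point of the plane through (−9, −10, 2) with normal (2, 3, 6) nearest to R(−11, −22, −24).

(-3, -10, 0)

The perpendicular from R has direction n = (2, 3, 6): r = (−11, −22, −24) + t(2, 3, 6).
Substitute into the plane: n·(R + tn) = -36 gives -232 + 49t = -36, so t = 4.
Foot = (−11, −22, −24) + 4·(2, 3, 6) = (−3, −10, 0).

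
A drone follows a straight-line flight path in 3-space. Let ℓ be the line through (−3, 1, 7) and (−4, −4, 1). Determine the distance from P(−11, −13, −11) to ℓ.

√26

A direction vector is d = (−1, −5, −6).
AP = (−8, −14, −18), and AP × d = (−6, −30, 26).
|AP × d|² = 1612 and |d|² = 62, so the distance is √(1612/62) = √26.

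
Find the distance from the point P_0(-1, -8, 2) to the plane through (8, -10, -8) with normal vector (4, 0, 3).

The plane has equation n·(r − (8, -10, -8)) = 0, i.e. n·r = 8.
Then n·(-1, -8, 2) - 8 = -6.
|n| = √(16 + 0 + 9) = 5, so the distance is |-6|/5 = 6/5.

6/5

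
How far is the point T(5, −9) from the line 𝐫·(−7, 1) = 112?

78√2/5

d = |(-7)·5 + 1·(-9) − 112| / √(49 + 1) = |-156|/(5√2) = 78√2/5.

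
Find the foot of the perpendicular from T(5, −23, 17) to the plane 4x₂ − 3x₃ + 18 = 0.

n = (0, 4, −3), |n|² = 25, and n·T − (-18) = -125.
t = -125/25 = -5, so the foot is T − t·n = (5, −23, 17) − (-5)·(0, 4, −3) = (5, −3, 2).

(5, -3, 2)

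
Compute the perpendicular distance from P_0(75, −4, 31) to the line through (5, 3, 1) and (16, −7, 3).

A direction vector is d = (11, −10, 2).
AP = (70, −7, 30), and AP × d = (286, 190, −623).
|AP × d|² = 506025 and |d|² = 225, so the distance is √(506025/225) = √2249.

√2249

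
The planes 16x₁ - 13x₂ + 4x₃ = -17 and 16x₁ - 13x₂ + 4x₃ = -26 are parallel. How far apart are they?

3/7

Both planes have normal n = (16, -13, 4), |n| = 21. Any point on the first plane is at distance |(-26) − (-17)|/|n| = 9/21 = 3/7 from the second.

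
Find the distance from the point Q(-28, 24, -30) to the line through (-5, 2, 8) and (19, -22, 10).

√1301

A direction vector is d = (24, -24, 2).
AP = (-23, 22, -38); AP·d = -1156, |AP|² = 2457, |d|² = 1156.
distance² = |AP|² − (AP·d)²/|d|² = 2457 − 1336336/1156 = 1301, so the distance is √1301.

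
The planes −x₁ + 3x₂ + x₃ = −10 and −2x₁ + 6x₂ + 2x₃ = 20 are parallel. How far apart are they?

20√11/11

Divide the second equation by 2 to match normals: −x₁ + 3x₂ + x₃ = 10.
With common normal n = (−1, 3, 1) (|n| = √11), the distance is |(-10) − 10|/|n| = 20/√11 = 20√11/11.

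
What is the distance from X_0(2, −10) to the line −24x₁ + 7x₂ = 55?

d = |(-24)·2 + 7·(-10) − 55| / √(576 + 49) = |-173|/25 = 173/25.

173/25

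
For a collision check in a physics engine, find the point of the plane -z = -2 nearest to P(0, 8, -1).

(0, 8, 2)

The perpendicular from P has direction n = (0, 0, -1): r = (0, 8, -1) + λ(0, 0, -1).
Substitute into the plane: n·(P + λn) = -2 gives 1 + 1λ = -2, so λ = -3.
Foot = (0, 8, -1) + (-3)·(0, 0, -1) = (0, 8, 2).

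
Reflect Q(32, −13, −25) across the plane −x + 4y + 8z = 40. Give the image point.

(24, 19, 39)

With n = (−1, 4, 8), the signed offset is (n·Q − 40)/|n|² = -324/81 = -4.
Q' = Q − 2t·n = (32, −13, −25) − (-8)·(−1, 4, 8) = (24, 19, 39).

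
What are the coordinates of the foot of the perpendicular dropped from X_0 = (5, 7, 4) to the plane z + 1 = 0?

The perpendicular from X_0 has direction n = (0, 0, 1): r = (5, 7, 4) + λ(0, 0, 1).
Substitute into the plane: n·(X_0 + λn) = -1 gives 4 + 1λ = -1, so λ = -5.
Foot = (5, 7, 4) + (-5)·(0, 0, 1) = (5, 7, −1).

(5, 7, -1)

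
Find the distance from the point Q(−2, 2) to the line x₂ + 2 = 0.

d = |0·(-2) + 1·2 − (-2)| / √(0 + 1) = |4|/1 = 4.

4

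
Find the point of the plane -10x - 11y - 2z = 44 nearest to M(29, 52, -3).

(-11, 8, -11)

The perpendicular from M has direction n = (-10, -11, -2): r = (29, 52, -3) + t(-10, -11, -2).
Substitute into the plane: n·(M + tn) = 44 gives -856 + 225t = 44, so t = 4.
Foot = (29, 52, -3) + 4·(-10, -11, -2) = (-11, 8, -11).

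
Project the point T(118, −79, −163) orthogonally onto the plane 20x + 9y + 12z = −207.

(606/5, -1939/25, -4027/25)

The perpendicular from T has direction n = (20, 9, 12): r = (118, −79, −163) + t(20, 9, 12).
Substitute into the plane: n·(T + tn) = -207 gives -307 + 625t = -207, so t = 4/25.
Foot = (118, −79, −163) + (4/25)·(20, 9, 12) = (606/5, −1939/25, −4027/25).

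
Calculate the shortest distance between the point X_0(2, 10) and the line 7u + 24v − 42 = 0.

212/25

d = |7·2 + 24·10 − 42| / √(49 + 576) = |212|/25 = 212/25.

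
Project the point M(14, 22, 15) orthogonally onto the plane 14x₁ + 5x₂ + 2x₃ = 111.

The perpendicular from M has direction n = (14, 5, 2): r = (14, 22, 15) + λ(14, 5, 2).
Substitute into the plane: n·(M + λn) = 111 gives 336 + 225λ = 111, so λ = -1.
Foot = (14, 22, 15) + (-1)·(14, 5, 2) = (0, 17, 13).

(0, 17, 13)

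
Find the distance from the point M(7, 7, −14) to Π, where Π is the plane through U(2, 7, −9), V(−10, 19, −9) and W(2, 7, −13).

5√2/2

UV = (−12, 12, 0) and UW = (0, 0, −4), so a normal is n = UV × UW = (−48, −48, 0).
n = (−48, −48, 0); n·P − (-432) = -240; |n| = 48√2; distance = 240/(48√2) = 5√2/2.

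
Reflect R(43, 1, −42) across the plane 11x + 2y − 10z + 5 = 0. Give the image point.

With n = (11, 2, −10), the signed offset is (n·R − (-5))/|n|² = 900/225 = 4.
R' = R − 2t·n = (43, 1, −42) − 8·(11, 2, −10) = (−45, −15, 38).

(-45, -15, 38)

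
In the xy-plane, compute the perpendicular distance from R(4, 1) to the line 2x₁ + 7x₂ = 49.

34√53/53

The normal to the line is n = (2, 7) with |n| = √53.
|n·R − 49| = |15 − 49| = 34, so the distance is 34/√53.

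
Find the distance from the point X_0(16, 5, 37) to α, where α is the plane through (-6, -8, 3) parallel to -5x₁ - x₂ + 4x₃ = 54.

Parallel planes share the normal n = (-5, -1, 4); since (-6, -8, 3) lies on the plane, its equation is -5x₁ - x₂ + 4x₃ = 50.
Then n·(16, 5, 37) - 50 = 13.
|n| = √(25 + 1 + 16) = √42, so the distance is |13|/√42 = 13/√42.

13√42/42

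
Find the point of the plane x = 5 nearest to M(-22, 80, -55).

(5, 80, -55)

n = (1, 0, 0), |n|² = 1, and n·M − 5 = -27.
t = -27/1 = -27, so the foot is M − t·n = (-22, 80, -55) − (-27)·(1, 0, 0) = (5, 80, -55).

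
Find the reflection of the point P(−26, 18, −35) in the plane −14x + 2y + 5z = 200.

n = (−14, 2, 5), |n|² = 225, n·P − 200 = 25, so t = 25/225 = 1/9.
Foot F = P − (1/9)·n = (−220/9, 160/9, −320/9); the reflection is 2F − P = (−206/9, 158/9, −325/9).

(-206/9, 158/9, -325/9)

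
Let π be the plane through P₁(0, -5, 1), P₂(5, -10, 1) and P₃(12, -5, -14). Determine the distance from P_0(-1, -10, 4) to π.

18/√66

P₁P₂ = (5, -5, 0) and P₁P₃ = (12, 0, -15), so a normal is n = P₁P₂ × P₁P₃ = (75, 75, 60).
Then n·(-1, -10, 4) - (-315) = -270.
|n| = √(5625 + 5625 + 3600) = 15√66, so the distance is |-270|/(15√66) = 18/√66.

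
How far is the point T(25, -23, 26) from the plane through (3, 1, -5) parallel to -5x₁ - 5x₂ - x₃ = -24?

21/√51

Parallel planes share the normal n = (-5, -5, -1); since (3, 1, -5) lies on the plane, its equation is -5x₁ - 5x₂ - x₃ = -15.
d = |(-5)·25 + (-5)·(-23) + (-1)·26 − (-15)| / √(25 + 25 + 1) = |-21| / √51 = 21/√51.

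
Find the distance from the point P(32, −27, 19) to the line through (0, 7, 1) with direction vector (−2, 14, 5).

Direction vector d = (−2, 14, 5).
AP = (32, −34, 18), and AP × d = (−422, −196, 380).
|AP × d|² = 360900 and |d|² = 225, so the distance is √(360900/225) = √1604 = 2√401.

2√401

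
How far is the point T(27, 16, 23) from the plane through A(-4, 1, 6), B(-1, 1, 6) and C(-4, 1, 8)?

15

AB = (3, 0, 0) and AC = (0, 0, 2), so a normal is n = AB × AC = (0, -6, 0).
Then n·(27, 16, 23) - (-6) = -90.
|n| = √(0 + 36 + 0) = 6, so the distance is |-90|/6 = 15.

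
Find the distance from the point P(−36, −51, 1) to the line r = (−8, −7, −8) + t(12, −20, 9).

Direction vector d = (12, −20, 9).
AP = (−28, −44, 9); AP·d = 625, |AP|² = 2801, |d|² = 625.
distance² = |AP|² − (AP·d)²/|d|² = 2801 − 390625/625 = 2176, so the distance is 8√34.

8√34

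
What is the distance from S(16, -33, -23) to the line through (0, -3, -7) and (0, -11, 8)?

A direction vector is d = (0, -8, 15).
AP = (16, -30, -16), and AP × d = (-578, -240, -128).
|AP × d|² = 408068 and |d|² = 289, so the distance is √(408068/289) = √1412 = 2√353.

2√353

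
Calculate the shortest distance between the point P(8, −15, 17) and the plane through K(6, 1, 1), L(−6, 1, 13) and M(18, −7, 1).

KL = (−12, 0, 12) and KM = (12, −8, 0), so a normal is n = KL × KM = (96, 144, 96).
Then n·(8, −15, 17) − 816 = −576.
|n| = √(9216 + 20736 + 9216) = 48√17, so the distance is |-576|/(48√17) = 12√17/17.

12√17/17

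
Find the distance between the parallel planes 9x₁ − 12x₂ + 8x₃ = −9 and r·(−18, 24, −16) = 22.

Divide the second equation by -2 to match normals: 9x₁ − 12x₂ + 8x₃ = -11.
With common normal n = (9, −12, 8) (|n| = 17), the distance is |(-9) − (-11)|/|n| = 2/17.

2/17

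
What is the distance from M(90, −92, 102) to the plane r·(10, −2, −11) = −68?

2

Normal vector n = (10, −2, −11), and n·(90, −92, 102) − (−68) = 30.
|n| = √(100 + 4 + 121) = 15, so the distance is |30|/15 = 2.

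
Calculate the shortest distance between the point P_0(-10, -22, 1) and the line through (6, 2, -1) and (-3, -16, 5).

2√13

A direction vector is d = (-9, -18, 6).
AP = (-16, -24, 2); AP·d = 588, |AP|² = 836, |d|² = 441.
distance² = |AP|² − (AP·d)²/|d|² = 836 − 345744/441 = 52, so the distance is 2√13.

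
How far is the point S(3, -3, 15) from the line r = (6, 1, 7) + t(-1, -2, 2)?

2√2

Direction vector d = (-1, -2, 2).
AP = (-3, -4, 8), and AP × d = (8, -2, 2).
|AP × d|² = 72 and |d|² = 9, so the distance is √(72/9) = √8 = 2√2.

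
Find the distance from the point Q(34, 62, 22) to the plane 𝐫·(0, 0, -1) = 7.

n = (0, 0, -1); n·P − 7 = -29; |n| = 1; distance = 29/1 = 29.

29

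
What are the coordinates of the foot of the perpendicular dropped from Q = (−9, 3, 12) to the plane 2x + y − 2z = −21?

n = (2, 1, −2), |n|² = 9, and n·Q − (-21) = -18.
t = -18/9 = -2, so the foot is Q − t·n = (−9, 3, 12) − (-2)·(2, 1, −2) = (−5, 5, 8).

(-5, 5, 8)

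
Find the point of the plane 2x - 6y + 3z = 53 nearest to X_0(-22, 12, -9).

(-14, -12, 3)

The perpendicular from X_0 has direction n = (2, -6, 3): r = (-22, 12, -9) + t(2, -6, 3).
Substitute into the plane: n·(X_0 + tn) = 53 gives -143 + 49t = 53, so t = 4.
Foot = (-22, 12, -9) + 4·(2, -6, 3) = (-14, -12, 3).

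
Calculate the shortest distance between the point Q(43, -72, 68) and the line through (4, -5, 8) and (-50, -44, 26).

3√1009

A direction vector is d = (-54, -39, 18).
AP = (39, -67, 60); AP·d = 1587, |AP|² = 9610, |d|² = 4761.
distance² = |AP|² − (AP·d)²/|d|² = 9610 − 2518569/4761 = 9081, so the distance is 3√1009.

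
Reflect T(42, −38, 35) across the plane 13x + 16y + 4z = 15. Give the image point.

(268/7, -298/7, 237/7)

With n = (13, 16, 4), the signed offset is (n·T − 15)/|n|² = 63/441 = 1/7.
T' = T − 2t·n = (42, −38, 35) − (2/7)·(13, 16, 4) = (268/7, −298/7, 237/7).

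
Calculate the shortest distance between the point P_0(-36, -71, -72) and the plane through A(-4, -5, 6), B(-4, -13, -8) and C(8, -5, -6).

AB = (0, -8, -14) and AC = (12, 0, -12), so a normal is n = AB × AC = (96, -168, 96).
Then n·(-36, -71, -72) - 1032 = 528.
|n| = √(9216 + 28224 + 9216) = 216, so the distance is |528|/216 = 22/9.

22/9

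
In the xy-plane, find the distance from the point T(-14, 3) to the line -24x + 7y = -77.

434/25

d = |(-24)·(-14) + 7·3 − (-77)| / √(576 + 49) = |434|/25 = 434/25.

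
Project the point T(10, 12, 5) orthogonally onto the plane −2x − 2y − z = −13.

(2, 4, 1)

n = (−2, −2, −1), |n|² = 9, and n·T − (-13) = -36.
t = -36/9 = -4, so the foot is T − t·n = (10, 12, 5) − (-4)·(−2, −2, −1) = (2, 4, 1).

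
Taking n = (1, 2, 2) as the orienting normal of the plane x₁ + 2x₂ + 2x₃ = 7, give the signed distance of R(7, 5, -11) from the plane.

n·R − 7 = -12.
|n| = 3, so the signed distance is -12/3 = -4.

-4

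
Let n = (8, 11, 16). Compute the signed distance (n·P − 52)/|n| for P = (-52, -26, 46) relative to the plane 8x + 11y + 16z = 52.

n·P − 52 = -18.
|n| = 21, so the signed distance is -18/21 = -6/7.

-6/7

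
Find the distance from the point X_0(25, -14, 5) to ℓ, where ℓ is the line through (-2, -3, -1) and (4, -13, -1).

3√38

A direction vector is d = (6, -10, 0).
AP = (27, -11, 6); AP·d = 272, |AP|² = 886, |d|² = 136.
distance² = |AP|² − (AP·d)²/|d|² = 886 − 73984/136 = 342, so the distance is 3√38.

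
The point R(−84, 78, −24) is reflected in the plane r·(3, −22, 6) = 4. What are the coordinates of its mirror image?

(-60, -98, 24)

With n = (3, −22, 6), the signed offset is (n·R − 4)/|n|² = -2116/529 = -4.
R' = R − 2t·n = (−84, 78, −24) − (-8)·(3, −22, 6) = (−60, −98, 24).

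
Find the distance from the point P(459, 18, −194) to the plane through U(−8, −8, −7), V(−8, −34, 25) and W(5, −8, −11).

7

UV = (0, −26, 32) and UW = (13, 0, −4), so a normal is n = UV × UW = (104, 416, 338).
n = (104, 416, 338); n·P − (-6526) = -3822; |n| = 546; distance = 3822/546 = 7.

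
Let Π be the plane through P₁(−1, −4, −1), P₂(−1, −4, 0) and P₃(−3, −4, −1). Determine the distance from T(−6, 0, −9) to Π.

4

P₁P₂ = (0, 0, 1) and P₁P₃ = (−2, 0, 0), so a normal is n = P₁P₂ × P₁P₃ = (0, −2, 0).
n = (0, −2, 0); n·P − 8 = -8; |n| = 2; distance = 8/2 = 4.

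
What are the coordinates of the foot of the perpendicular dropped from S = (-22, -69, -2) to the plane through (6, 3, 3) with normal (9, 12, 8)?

(14, -21, 30)

The perpendicular from S has direction n = (9, 12, 8): r = (-22, -69, -2) + t(9, 12, 8).
Substitute into the plane: n·(S + tn) = 114 gives -1042 + 289t = 114, so t = 4.
Foot = (-22, -69, -2) + 4·(9, 12, 8) = (14, -21, 30).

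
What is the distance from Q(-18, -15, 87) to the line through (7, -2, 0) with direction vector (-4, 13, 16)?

13√26

Direction vector d = (-4, 13, 16).
AP = (-25, -13, 87); AP·d = 1323, |AP|² = 8363, |d|² = 441.
distance² = |AP|² − (AP·d)²/|d|² = 8363 − 1750329/441 = 4394, so the distance is 13√26.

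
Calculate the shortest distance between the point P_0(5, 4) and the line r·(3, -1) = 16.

√10/2

The normal to the line is n = (3, -1) with |n| = √10.
|n·P_0 − 16| = |11 − 16| = 5, so the distance is 5/√10 = √10/2.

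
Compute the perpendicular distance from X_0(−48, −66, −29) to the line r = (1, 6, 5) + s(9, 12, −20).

Direction vector d = (9, 12, −20).
AP = (−49, −72, −34); AP·d = -625, |AP|² = 8741, |d|² = 625.
distance² = |AP|² − (AP·d)²/|d|² = 8741 − 390625/625 = 8116, so the distance is 2√2029.

2√2029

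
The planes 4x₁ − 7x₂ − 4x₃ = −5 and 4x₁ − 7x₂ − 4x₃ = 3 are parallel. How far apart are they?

Both planes have normal n = (4, −7, −4), |n| = 9. Any point on the first plane is at distance |3 − (-5)|/|n| = 8/9 from the second.

8/9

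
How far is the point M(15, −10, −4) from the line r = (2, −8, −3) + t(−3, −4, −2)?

Direction vector d = (−3, −4, −2).
AP = (13, −2, −1), and AP × d = (0, 29, −58).
|AP × d|² = 4205 and |d|² = 29, so the distance is √(4205/29) = √145.

√145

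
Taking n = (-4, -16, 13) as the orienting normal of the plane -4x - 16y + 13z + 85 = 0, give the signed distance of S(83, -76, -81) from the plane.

n·S − (-85) = -84.
|n| = 21, so the signed distance is -84/21 = -4.

-4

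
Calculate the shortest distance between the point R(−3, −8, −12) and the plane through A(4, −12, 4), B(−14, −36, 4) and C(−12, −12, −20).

AB = (−18, −24, 0) and AC = (−16, 0, −24), so a normal is n = AB × AC = (576, −432, −384).
Then n·(−3, −8, −12) − 5952 = 384.
|n| = √(331776 + 186624 + 147456) = 816, so the distance is |384|/816 = 8/17.

8/17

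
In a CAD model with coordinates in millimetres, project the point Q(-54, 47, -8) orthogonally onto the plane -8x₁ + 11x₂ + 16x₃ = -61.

n = (-8, 11, 16), |n|² = 441, and n·Q − (-61) = 882.
t = 882/441 = 2, so the foot is Q − t·n = (-54, 47, -8) − 2·(-8, 11, 16) = (-38, 25, -40).

(-38, 25, -40)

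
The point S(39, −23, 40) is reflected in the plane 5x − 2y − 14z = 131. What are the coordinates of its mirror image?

(59, -31, -16)

With n = (5, −2, −14), the signed offset is (n·S − 131)/|n|² = -450/225 = -2.
S' = S − 2t·n = (39, −23, 40) − (-4)·(5, −2, −14) = (59, −31, −16).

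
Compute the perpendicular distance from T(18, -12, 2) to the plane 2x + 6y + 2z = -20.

Normal vector n = (2, 6, 2), and n·(18, -12, 2) - (-20) = -12.
|n| = √(4 + 36 + 4) = 2√11, so the distance is |-12|/(2√11) = 6√11/11.

6√11/11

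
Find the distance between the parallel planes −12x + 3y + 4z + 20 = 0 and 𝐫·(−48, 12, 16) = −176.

Divide the second equation by 4 to match normals: −12x + 3y + 4z = -44.
With common normal n = (−12, 3, 4) (|n| = 13), the distance is |(-20) − (-44)|/|n| = 24/13.

24/13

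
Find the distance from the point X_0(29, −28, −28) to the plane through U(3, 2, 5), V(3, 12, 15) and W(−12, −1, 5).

UV = (0, 10, 10) and UW = (−15, −3, 0), so a normal is n = UV × UW = (30, −150, 150).
Then n·(29, −28, −28) − 540 = 330.
|n| = √(900 + 22500 + 22500) = 30√51, so the distance is |330|/(30√51) = 11/√51.

11√51/51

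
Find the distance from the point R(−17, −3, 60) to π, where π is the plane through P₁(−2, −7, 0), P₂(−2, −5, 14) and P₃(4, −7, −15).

P₁P₂ = (0, 2, 14) and P₁P₃ = (6, 0, −15), so a normal is n = P₁P₂ × P₁P₃ = (−30, 84, −12).
Then n·(−17, −3, 60) − (−528) = 66.
|n| = √(900 + 7056 + 144) = 90, so the distance is |66|/90 = 11/15.

11/15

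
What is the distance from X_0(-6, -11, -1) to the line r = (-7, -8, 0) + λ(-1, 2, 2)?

Direction vector d = (-1, 2, 2).
AP = (1, -3, -1); AP·d = -9, |AP|² = 11, |d|² = 9.
distance² = |AP|² − (AP·d)²/|d|² = 11 − 81/9 = 2, so the distance is √2.

√2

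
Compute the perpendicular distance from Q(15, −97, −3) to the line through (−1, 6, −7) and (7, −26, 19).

A direction vector is d = (8, −32, 26).
AP = (16, −103, 4), and AP × d = (−2550, −384, 312).
|AP × d|² = 6747300 and |d|² = 1764, so the distance is √(6747300/1764) = √3825 = 15√17.

15√17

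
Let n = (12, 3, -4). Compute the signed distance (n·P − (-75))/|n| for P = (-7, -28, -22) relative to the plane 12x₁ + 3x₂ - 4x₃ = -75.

-5/13

n·P − (-75) = -5.
|n| = 13, so the signed distance is -5/13.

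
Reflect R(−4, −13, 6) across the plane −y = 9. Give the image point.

With n = (0, −1, 0), the signed offset is (n·R − 9)/|n|² = 4/1 = 4.
R' = R − 2t·n = (−4, −13, 6) − 8·(0, −1, 0) = (−4, −5, 6).

(-4, -5, 6)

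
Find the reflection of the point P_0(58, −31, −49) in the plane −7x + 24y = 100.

n = (−7, 24, 0), |n|² = 625, n·P_0 − 100 = -1250, so t = -1250/625 = -2.
Foot F = P_0 − (-2)·n = (44, 17, −49); the reflection is 2F − P_0 = (30, 65, −49).

(30, 65, -49)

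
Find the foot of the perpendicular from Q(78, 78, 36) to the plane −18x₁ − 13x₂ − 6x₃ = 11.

(-12, 13, 6)

n = (−18, −13, −6), |n|² = 529, and n·Q − 11 = -2645.
t = -2645/529 = -5, so the foot is Q − t·n = (78, 78, 36) − (-5)·(−18, −13, −6) = (−12, 13, 6).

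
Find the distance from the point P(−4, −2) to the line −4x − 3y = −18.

8

The normal to the line is n = (−4, −3) with |n| = 5.
|n·P − (-18)| = |22 − (-18)| = 40, so the distance is 40/5 = 8.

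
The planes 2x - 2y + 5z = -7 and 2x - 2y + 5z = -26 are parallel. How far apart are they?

19/√33

With common normal n = (2, -2, 5) (|n| = √33), the distance is |(-7) − (-26)|/|n| = 19/√33 = 19√33/33.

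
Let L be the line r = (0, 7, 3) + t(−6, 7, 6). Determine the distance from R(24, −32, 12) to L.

Direction vector d = (−6, 7, 6).
AP = (24, −39, 9); AP·d = -363, |AP|² = 2178, |d|² = 121.
distance² = |AP|² − (AP·d)²/|d|² = 2178 − 131769/121 = 1089, so the distance is 33.

33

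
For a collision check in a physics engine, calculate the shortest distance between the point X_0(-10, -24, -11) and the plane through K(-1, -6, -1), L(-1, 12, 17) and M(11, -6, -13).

1/√3

KL = (0, 18, 18) and KM = (12, 0, -12), so a normal is n = KL × KM = (-216, 216, -216).
Then n·(-10, -24, -11) - (-864) = 216.
|n| = √(46656 + 46656 + 46656) = 216√3, so the distance is |216|/(216√3) = √3/3.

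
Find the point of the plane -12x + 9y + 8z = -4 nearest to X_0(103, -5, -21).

(43, 40, 19)

The perpendicular from X_0 has direction n = (-12, 9, 8): r = (103, -5, -21) + t(-12, 9, 8).
Substitute into the plane: n·(X_0 + tn) = -4 gives -1449 + 289t = -4, so t = 5.
Foot = (103, -5, -21) + 5·(-12, 9, 8) = (43, 40, 19).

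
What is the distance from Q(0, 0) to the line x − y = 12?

d = |1·0 + (-1)·0 − 12| / √(1 + 1) = |-12|/√2 = 6√2.

6√2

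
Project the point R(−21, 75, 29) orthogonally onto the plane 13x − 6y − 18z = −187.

(5, 63, -7)

The perpendicular from R has direction n = (13, −6, −18): r = (−21, 75, 29) + λ(13, −6, −18).
Substitute into the plane: n·(R + λn) = -187 gives -1245 + 529λ = -187, so λ = 2.
Foot = (−21, 75, 29) + 2·(13, −6, −18) = (5, 63, −7).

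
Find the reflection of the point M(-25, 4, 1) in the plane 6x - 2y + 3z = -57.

n = (6, -2, 3), |n|² = 49, n·M − (-57) = -98, so t = -98/49 = -2.
Foot F = M − (-2)·n = (-13, 0, 7); the reflection is 2F − M = (-1, -4, 13).

(-1, -4, 13)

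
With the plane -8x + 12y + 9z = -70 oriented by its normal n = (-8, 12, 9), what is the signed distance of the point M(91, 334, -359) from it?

7

n·M − (-70) = 119.
|n| = 17, so the signed distance is 119/17 = 7.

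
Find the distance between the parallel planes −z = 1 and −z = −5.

6

Both planes have normal n = (0, 0, −1), |n| = 1. Any point on the first plane is at distance |(-5) − 1|/|n| = 6/1 = 6 from the second.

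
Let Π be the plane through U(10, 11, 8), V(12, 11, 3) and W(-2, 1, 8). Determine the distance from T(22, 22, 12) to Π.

2/√65

UV = (2, 0, -5) and UW = (-12, -10, 0), so a normal is n = UV × UW = (-50, 60, -20).
Then n·(22, 22, 12) - 0 = -20.
|n| = √(2500 + 3600 + 400) = 10√65, so the distance is |-20|/(10√65) = 2/√65.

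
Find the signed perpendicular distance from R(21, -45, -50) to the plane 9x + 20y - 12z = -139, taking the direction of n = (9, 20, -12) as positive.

28/25

n·R − (-139) = 28.
|n| = 25, so the signed distance is 28/25.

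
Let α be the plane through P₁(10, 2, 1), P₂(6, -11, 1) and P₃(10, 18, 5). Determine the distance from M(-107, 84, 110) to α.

P₁P₂ = (-4, -13, 0) and P₁P₃ = (0, 16, 4), so a normal is n = P₁P₂ × P₁P₃ = (-52, 16, -64).
Then n·(-107, 84, 110) - (-552) = 420.
|n| = √(2704 + 256 + 4096) = 84, so the distance is |420|/84 = 5.

5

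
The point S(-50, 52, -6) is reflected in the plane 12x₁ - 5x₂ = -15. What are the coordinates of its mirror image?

With n = (12, -5, 0), the signed offset is (n·S − (-15))/|n|² = -845/169 = -5.
S' = S − 2t·n = (-50, 52, -6) − (-10)·(12, -5, 0) = (70, 2, -6).

(70, 2, -6)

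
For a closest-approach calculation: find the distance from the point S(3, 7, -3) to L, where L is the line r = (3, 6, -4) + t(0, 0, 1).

Direction vector d = (0, 0, 1).
AP = (0, 1, 1), and AP × d = (1, 0, 0).
|AP × d|² = 1 and |d|² = 1, so the distance is √1 = 1.

1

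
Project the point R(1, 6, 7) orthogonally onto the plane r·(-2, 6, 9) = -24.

The perpendicular from R has direction n = (-2, 6, 9): r = (1, 6, 7) + μ(-2, 6, 9).
Substitute into the plane: n·(R + μn) = -24 gives 97 + 121μ = -24, so μ = -1.
Foot = (1, 6, 7) + (-1)·(-2, 6, 9) = (3, 0, -2).

(3, 0, -2)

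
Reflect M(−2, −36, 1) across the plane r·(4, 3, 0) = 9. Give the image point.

(38, -6, 1)

n = (4, 3, 0), |n|² = 25, n·M − 9 = -125, so t = -125/25 = -5.
Foot F = M − (-5)·n = (18, −21, 1); the reflection is 2F − M = (38, −6, 1).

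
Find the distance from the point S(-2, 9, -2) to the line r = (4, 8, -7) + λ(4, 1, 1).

Direction vector d = (4, 1, 1).
AP = (-6, 1, 5); AP·d = -18, |AP|² = 62, |d|² = 18.
distance² = |AP|² − (AP·d)²/|d|² = 62 − 324/18 = 44, so the distance is 2√11.

2√11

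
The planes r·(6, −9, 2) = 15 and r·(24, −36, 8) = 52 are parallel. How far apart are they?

Divide the second equation by 4 to match normals: 6x − 9y + 2z = 13.
Both planes have normal n = (6, −9, 2), |n| = 11. Any point on the first plane is at distance |13 − 15|/|n| = 2/11 from the second.

2/11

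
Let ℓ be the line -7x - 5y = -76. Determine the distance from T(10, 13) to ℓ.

59√74/74

The normal to the line is n = (-7, -5) with |n| = √74.
|n·T − (-76)| = |-135 − (-76)| = 59, so the distance is 59/√74.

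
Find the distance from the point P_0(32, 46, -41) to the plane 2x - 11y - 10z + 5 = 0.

Normal vector n = (2, -11, -10), and n·(32, 46, -41) - (-5) = -27.
|n| = √(4 + 121 + 100) = 15, so the distance is |-27|/15 = 9/5.

9/5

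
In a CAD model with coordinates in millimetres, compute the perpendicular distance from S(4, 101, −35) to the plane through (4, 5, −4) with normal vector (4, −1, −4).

The plane has equation n·(r − (4, 5, −4)) = 0, i.e. n·r = 27.
Then n·(4, 101, −35) − 27 = 28.
|n| = √(16 + 1 + 16) = √33, so the distance is |28|/√33 = 28√33/33.

28√33/33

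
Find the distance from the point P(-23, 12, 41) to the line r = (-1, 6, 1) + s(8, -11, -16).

Direction vector d = (8, -11, -16).
AP = (-22, 6, 40), and AP × d = (344, -32, 194).
|AP × d|² = 156996 and |d|² = 441, so the distance is √(156996/441) = √356 = 2√89.

2√89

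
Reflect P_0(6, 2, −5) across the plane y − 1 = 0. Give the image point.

(6, 0, -5)

n = (0, 1, 0), |n|² = 1, n·P_0 − 1 = 1, so t = 1/1 = 1.
Foot F = P_0 − 1·n = (6, 1, −5); the reflection is 2F − P_0 = (6, 0, −5).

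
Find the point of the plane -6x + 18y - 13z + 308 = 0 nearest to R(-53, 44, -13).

The perpendicular from R has direction n = (-6, 18, -13): r = (-53, 44, -13) + λ(-6, 18, -13).
Substitute into the plane: n·(R + λn) = -308 gives 1279 + 529λ = -308, so λ = -3.
Foot = (-53, 44, -13) + (-3)·(-6, 18, -13) = (-35, -10, 26).

(-35, -10, 26)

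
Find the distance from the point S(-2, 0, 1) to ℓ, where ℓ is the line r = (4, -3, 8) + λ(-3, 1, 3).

Direction vector d = (-3, 1, 3).
AP = (-6, 3, -7); AP·d = 0, |AP|² = 94, |d|² = 19.
distance² = |AP|² − (AP·d)²/|d|² = 94 − 0/19 = 94, so the distance is √94.

√94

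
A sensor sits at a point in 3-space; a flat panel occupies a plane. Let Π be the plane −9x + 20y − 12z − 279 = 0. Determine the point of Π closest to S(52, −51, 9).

n = (−9, 20, −12), |n|² = 625, and n·S − 279 = -1875.
t = -1875/625 = -3, so the foot is S − t·n = (52, −51, 9) − (-3)·(−9, 20, −12) = (25, 9, −27).

(25, 9, -27)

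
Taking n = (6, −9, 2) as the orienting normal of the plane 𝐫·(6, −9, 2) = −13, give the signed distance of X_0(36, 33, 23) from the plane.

n·X_0 − (-13) = -22.
|n| = 11, so the signed distance is -22/11 = -2.

-2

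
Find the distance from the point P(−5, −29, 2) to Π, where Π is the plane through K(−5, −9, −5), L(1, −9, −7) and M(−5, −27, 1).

1/√11

KL = (6, 0, −2) and KM = (0, −18, 6), so a normal is n = KL × KM = (−36, −36, −108).
n = (−36, −36, −108); n·P − 1044 = -36; |n| = 36√11; distance = 36/(36√11) = √11/11.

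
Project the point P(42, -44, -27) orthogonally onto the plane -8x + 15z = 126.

(18, -44, 18)

The perpendicular from P has direction n = (-8, 0, 15): r = (42, -44, -27) + μ(-8, 0, 15).
Substitute into the plane: n·(P + μn) = 126 gives -741 + 289μ = 126, so μ = 3.
Foot = (42, -44, -27) + 3·(-8, 0, 15) = (18, -44, 18).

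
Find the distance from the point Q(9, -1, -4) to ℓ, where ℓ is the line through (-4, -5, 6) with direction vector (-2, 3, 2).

Direction vector d = (-2, 3, 2).
AP = (13, 4, -10), and AP × d = (38, -6, 47).
|AP × d|² = 3689 and |d|² = 17, so the distance is √(3689/17) = √217.

√217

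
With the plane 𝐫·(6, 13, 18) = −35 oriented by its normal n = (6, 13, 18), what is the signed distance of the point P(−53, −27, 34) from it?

-22/23

n·P − (-35) = -22.
|n| = 23, so the signed distance is -22/23.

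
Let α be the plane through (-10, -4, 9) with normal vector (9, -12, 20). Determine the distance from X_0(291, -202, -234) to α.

9

The plane has equation n·(r − (-10, -4, 9)) = 0, i.e. n·r = 138.
Then n·(291, -202, -234) - 138 = 225.
|n| = √(81 + 144 + 400) = 25, so the distance is |225|/25 = 9.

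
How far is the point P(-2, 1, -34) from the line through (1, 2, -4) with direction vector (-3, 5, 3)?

Direction vector d = (-3, 5, 3).
AP = (-3, -1, -30); AP·d = -86, |AP|² = 910, |d|² = 43.
distance² = |AP|² − (AP·d)²/|d|² = 910 − 7396/43 = 738, so the distance is 3√82.

3√82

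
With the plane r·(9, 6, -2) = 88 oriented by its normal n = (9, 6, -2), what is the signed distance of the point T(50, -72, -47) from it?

n·T − 88 = 24.
|n| = 11, so the signed distance is 24/11.

24/11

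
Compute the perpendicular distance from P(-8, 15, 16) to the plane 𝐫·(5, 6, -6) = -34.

Normal vector n = (5, 6, -6), and n·(-8, 15, 16) - (-34) = -12.
|n| = √(25 + 36 + 36) = √97, so the distance is |-12|/√97 = 12√97/97.

12√97/97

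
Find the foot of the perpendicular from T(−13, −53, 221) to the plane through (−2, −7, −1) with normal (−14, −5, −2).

(-251/15, -163/3, 3307/15)

n = (−14, −5, −2), |n|² = 225, and n·T − 65 = -60.
t = -60/225 = -4/15, so the foot is T − t·n = (−13, −53, 221) − (-4/15)·(−14, −5, −2) = (−251/15, −163/3, 3307/15).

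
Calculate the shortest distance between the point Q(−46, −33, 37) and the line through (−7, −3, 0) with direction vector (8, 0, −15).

Direction vector d = (8, 0, −15).
AP = (−39, −30, 37), and AP × d = (450, −289, 240).
|AP × d|² = 343621 and |d|² = 289, so the distance is √(343621/289) = √1189.

√1189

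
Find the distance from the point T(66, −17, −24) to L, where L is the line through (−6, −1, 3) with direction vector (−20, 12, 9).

4√34

Direction vector d = (−20, 12, 9).
AP = (72, −16, −27); AP·d = -1875, |AP|² = 6169, |d|² = 625.
distance² = |AP|² − (AP·d)²/|d|² = 6169 − 3515625/625 = 544, so the distance is 4√34.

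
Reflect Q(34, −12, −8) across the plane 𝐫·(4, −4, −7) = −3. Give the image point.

(10, 12, 34)

With n = (4, −4, −7), the signed offset is (n·Q − (-3))/|n|² = 243/81 = 3.
Q' = Q − 2t·n = (34, −12, −8) − 6·(4, −4, −7) = (10, 12, 34).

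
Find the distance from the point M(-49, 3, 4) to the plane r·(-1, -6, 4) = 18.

n = (-1, -6, 4); n·P − 18 = 29; |n| = √53; distance = 29/√53.

29√53/53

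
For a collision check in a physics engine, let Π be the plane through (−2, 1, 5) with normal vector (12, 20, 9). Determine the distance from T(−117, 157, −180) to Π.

The plane has equation n·(r − (−2, 1, 5)) = 0, i.e. n·r = 41.
Then n·(−117, 157, −180) − 41 = 75.
|n| = √(144 + 400 + 81) = 25, so the distance is |75|/25 = 3.

3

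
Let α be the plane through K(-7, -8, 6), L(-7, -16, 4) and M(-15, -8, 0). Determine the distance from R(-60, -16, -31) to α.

KL = (0, -8, -2) and KM = (-8, 0, -6), so a normal is n = KL × KM = (48, 16, -64).
n = (48, 16, -64); n·P − (-848) = -304; |n| = 16√26; distance = 304/(16√26) = 19√26/26.

19√26/26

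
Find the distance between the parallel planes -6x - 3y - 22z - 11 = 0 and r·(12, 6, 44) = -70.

24/23

Divide the second equation by -2 to match normals: -6x - 3y - 22z = 35.
With common normal n = (-6, -3, -22) (|n| = 23), the distance is |11 − 35|/|n| = 24/23.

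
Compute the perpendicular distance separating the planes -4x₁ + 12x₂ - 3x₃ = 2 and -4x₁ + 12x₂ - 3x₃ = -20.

22/13

With common normal n = (-4, 12, -3) (|n| = 13), the distance is |2 − (-20)|/|n| = 22/13.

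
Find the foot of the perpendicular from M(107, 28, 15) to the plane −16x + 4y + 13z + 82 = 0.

The perpendicular from M has direction n = (−16, 4, 13): r = (107, 28, 15) + μ(−16, 4, 13).
Substitute into the plane: n·(M + μn) = -82 gives -1405 + 441μ = -82, so μ = 3.
Foot = (107, 28, 15) + 3·(−16, 4, 13) = (59, 40, 54).

(59, 40, 54)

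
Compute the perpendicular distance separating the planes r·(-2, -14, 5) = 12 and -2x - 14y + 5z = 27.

1

Both planes have normal n = (-2, -14, 5), |n| = 15. Any point on the first plane is at distance |27 − 12|/|n| = 15/15 = 1 from the second.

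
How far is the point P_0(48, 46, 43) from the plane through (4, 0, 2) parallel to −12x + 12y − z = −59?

1

Parallel planes share the normal n = (−12, 12, −1); since (4, 0, 2) lies on the plane, its equation is −12x + 12y − z = -50.
Then n·(48, 46, 43) − (−50) = −17.
|n| = √(144 + 144 + 1) = 17, so the distance is |-17|/17 = 1.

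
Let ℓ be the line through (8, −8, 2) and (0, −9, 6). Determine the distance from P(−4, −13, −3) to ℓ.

A direction vector is d = (−8, −1, 4).
AP = (−12, −5, −5), and AP × d = (−25, 88, −28).
|AP × d|² = 9153 and |d|² = 81, so the distance is √(9153/81) = √113.

√113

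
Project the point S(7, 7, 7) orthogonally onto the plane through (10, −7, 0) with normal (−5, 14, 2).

n = (−5, 14, 2), |n|² = 225, and n·S − (-148) = 225.
t = 225/225 = 1, so the foot is S − t·n = (7, 7, 7) − 1·(−5, 14, 2) = (12, −7, 5).

(12, -7, 5)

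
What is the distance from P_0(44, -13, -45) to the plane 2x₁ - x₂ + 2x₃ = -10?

Normal vector n = (2, -1, 2), and n·(44, -13, -45) - (-10) = 21.
|n| = √(4 + 1 + 4) = 3, so the distance is |21|/3 = 7.

7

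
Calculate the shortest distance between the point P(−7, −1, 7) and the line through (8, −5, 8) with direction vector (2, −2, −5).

√209

Direction vector d = (2, −2, −5).
AP = (−15, 4, −1); AP·d = -33, |AP|² = 242, |d|² = 33.
distance² = |AP|² − (AP·d)²/|d|² = 242 − 1089/33 = 209, so the distance is √209.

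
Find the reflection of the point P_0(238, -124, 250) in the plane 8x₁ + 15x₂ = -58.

(3950/17, -2288/17, 250)

n = (8, 15, 0), |n|² = 289, n·P_0 − (-58) = 102, so t = 102/289 = 6/17.
Foot F = P_0 − (6/17)·n = (3998/17, -2198/17, 250); the reflection is 2F − P_0 = (3950/17, -2288/17, 250).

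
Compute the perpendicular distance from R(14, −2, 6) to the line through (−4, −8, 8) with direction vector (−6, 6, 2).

12√2

Direction vector d = (−6, 6, 2).
AP = (18, 6, −2); AP·d = -76, |AP|² = 364, |d|² = 76.
distance² = |AP|² − (AP·d)²/|d|² = 364 − 5776/76 = 288, so the distance is 12√2.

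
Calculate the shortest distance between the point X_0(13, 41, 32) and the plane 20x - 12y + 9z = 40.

16/25

n = (20, -12, 9); n·P − 40 = 16; |n| = 25; distance = 16/25.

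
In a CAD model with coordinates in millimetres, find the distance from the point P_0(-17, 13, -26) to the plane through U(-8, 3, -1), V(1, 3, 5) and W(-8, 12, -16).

UV = (9, 0, 6) and UW = (0, 9, -15), so a normal is n = UV × UW = (-54, 135, 81).
d = |(-54)·(-17) + 135·13 + 81·(-26) − 756| / √(2916 + 18225 + 6561) = |-189| / (27√38) = 7/√38.

7/√38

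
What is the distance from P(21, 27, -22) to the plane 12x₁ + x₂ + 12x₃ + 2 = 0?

1

Normal vector n = (12, 1, 12), and n·(21, 27, -22) - (-2) = 17.
|n| = √(144 + 1 + 144) = 17, so the distance is |17|/17 = 1.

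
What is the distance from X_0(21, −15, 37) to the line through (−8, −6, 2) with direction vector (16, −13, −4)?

√1706

Direction vector d = (16, −13, −4).
AP = (29, −9, 35), and AP × d = (491, 676, −233).
|AP × d|² = 752346 and |d|² = 441, so the distance is √(752346/441) = √1706.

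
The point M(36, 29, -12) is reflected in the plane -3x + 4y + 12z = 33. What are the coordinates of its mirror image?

(30, 37, 12)

n = (-3, 4, 12), |n|² = 169, n·M − 33 = -169, so t = -169/169 = -1.
Foot F = M − (-1)·n = (33, 33, 0); the reflection is 2F − M = (30, 37, 12).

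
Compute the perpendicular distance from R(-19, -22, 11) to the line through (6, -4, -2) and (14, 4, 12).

A direction vector is d = (8, 8, 14).
AP = (-25, -18, 13), and AP × d = (-356, 454, -56).
|AP × d|² = 335988 and |d|² = 324, so the distance is √(335988/324) = √1037.

√1037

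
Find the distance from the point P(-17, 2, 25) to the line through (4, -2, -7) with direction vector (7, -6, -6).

Direction vector d = (7, -6, -6).
AP = (-21, 4, 32), and AP × d = (168, 98, 98).
|AP × d|² = 47432 and |d|² = 121, so the distance is √(47432/121) = √392 = 14√2.

14√2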